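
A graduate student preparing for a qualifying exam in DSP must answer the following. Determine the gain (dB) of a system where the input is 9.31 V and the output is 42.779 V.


Voltage gain in dB:
G = 20 * log10(Vout / Vin)
  = 20 * log10(42.779 / 9.31)
  = 20 * log10(4.594952)
  = 20 * 0.662281
  = 13.25 dB

13.25 dB


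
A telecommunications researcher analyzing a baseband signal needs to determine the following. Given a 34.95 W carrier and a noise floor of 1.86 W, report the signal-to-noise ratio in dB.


SNR in decibels:
SNR = 10 * log10(Ps / Pn)
    = 10 * log10(34.95 / 1.86)
    = 10 * log10(18.7903)
    = 10 * 1.2739
    = 12.74 dB

12.74 dB


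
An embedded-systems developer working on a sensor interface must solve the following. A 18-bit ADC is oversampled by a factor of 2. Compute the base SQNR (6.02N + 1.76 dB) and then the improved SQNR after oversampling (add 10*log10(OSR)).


Step 1 — baseline SQNR at Nyquist:
SQNR_base = 6.02*N + 1.76
          = 6.02*18 + 1.76
          = 110.12 dB

Step 2 — oversampling processing gain:
G = 10*log10(OSR) = 10*log10(2) = 3.01 dB

Step 3 — total:
SQNR_total = 110.12 + 3.01 = 113.13 dB

Base SQNR = 110.12 dB; oversampled SQNR = 113.13 dB


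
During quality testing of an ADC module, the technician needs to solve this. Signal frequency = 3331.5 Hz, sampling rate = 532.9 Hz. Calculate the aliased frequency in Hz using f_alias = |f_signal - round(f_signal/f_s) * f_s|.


Compute the nearest integer multiple of fs to the signal:
n = round(3331.5 / 532.9) = 6
f_alias = |3331.5 - 6 * 532.9|
        = |3331.5 - 3197.4|
        = 134.1 Hz

134.1


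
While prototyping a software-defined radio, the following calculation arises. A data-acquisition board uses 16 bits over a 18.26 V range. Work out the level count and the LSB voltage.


Step 1 — number of quantization levels:
L = 2^N = 2^16 = 65536

Step 2 — LSB step size:
delta = Vfs / L
      = 18.26 / 65536
      = 0.00027863 V

Levels = 65536; step size = 0.00027863 V


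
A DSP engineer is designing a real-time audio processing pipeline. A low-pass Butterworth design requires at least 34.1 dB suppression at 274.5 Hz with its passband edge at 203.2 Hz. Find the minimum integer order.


Butterworth filter order formula:
n = log10(10^(A/10) - 1) / (2 * log10(f_stop/f_pass))
10^(34.1/10) - 1 = 2569.3958
f_stop/f_pass = 274.5 / 203.2 = 1.3509
n = 13.0526 -> ceil = 14

14


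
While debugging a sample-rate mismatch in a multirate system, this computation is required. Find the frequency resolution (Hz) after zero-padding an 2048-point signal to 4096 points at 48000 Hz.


Frequency resolution after zero-padding:
N_padded = 2048 * 2 = 4096
df = fs / N_padded
   = 48000 / 4096
   = 11.7188 Hz

11.7188 Hz


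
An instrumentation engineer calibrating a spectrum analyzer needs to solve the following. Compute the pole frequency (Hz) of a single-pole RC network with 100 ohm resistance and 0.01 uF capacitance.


Cutoff frequency of a first-order RC filter:
fc = 1 / (2 * pi * R * C)
C = 0.01 uF = 1e-08 F
fc = 1 / (2 * pi * 100 * 1e-08)
   = 1 / 6.2831853071796e-06
   = 159154.943092 Hz

159154.943092 Hz


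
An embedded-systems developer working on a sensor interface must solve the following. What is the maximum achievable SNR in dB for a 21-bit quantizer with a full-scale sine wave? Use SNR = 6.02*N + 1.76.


Theoretical SNR for a full-scale sinusoid:
SNR = 6.02 * N + 1.76
    = 6.02 * 21 + 1.76
    = 126.42 + 1.76
    = 128.18 dB

128.18 dB


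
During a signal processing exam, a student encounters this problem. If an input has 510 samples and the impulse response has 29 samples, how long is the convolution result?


Linear convolution output length:
L = N + M - 1
  = 510 + 29 - 1
  = 538 samples

538


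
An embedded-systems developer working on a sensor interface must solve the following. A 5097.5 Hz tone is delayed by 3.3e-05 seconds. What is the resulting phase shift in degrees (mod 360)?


Phase shift from frequency and time delay:
phi = 360 * f * t_delay
    = 360 * 5097.5 * 3.3e-05
    = 60.56 degrees
    mod 360 = 60.56 degrees

60.56 degrees


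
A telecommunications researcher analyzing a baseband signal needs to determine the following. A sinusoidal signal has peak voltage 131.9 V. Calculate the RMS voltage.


RMS voltage for a sinusoidal waveform:
V_rms = V_peak / sqrt(2)
      = 131.9 / 1.414214
      = 93.267 V

93.267 V


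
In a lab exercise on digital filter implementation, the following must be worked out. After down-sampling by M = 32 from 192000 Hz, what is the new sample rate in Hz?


Decimation reduces the sample rate:
fs_out = fs_in / M
       = 192000 / 32
       = 6000.0 Hz

6000.0 Hz


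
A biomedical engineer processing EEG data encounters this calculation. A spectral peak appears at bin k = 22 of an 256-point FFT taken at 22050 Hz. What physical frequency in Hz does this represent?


Frequency of DFT bin k:
f_k = k * fs / N
    = 22 * 22050 / 256
    = 485100 / 256
    = 1894.922 Hz

1894.922 Hz


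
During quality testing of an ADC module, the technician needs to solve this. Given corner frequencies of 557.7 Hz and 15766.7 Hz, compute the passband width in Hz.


Bandwidth is the difference of -3dB frequencies:
BW = f_high - f_low
   = 15766.7 - 557.7
   = 15209.0 Hz

15209.0 Hz


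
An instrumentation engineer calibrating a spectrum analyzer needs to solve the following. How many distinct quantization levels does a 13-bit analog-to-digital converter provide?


Number of quantization levels = 2^N
= 2^13
= 8192

8192


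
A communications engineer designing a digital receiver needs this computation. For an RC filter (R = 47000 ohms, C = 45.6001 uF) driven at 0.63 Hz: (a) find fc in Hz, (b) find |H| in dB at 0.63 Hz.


Step 1 — cutoff frequency:
fc = 1 / (2*pi*R*C)
C = 45.6001 uF = 4.56001e-05 F
fc = 1 / (2*pi*47000*4.56001e-05)
   = 0.0742603 Hz

Step 2 — magnitude at f = 0.63 Hz:
|H(f)| = 1 / sqrt(1 + (f/fc)^2)
f/fc = 0.63 / 0.0742603 = 8.483672
|H| = 1 / sqrt(1 + 71.972691) = 0.117063
|H|_dB = 20*log10(0.117063) = -18.63 dB

fc = 0.0742603 Hz; |H(0.63 Hz)| = -18.63 dB


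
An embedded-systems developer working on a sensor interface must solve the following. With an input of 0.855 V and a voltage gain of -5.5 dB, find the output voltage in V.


Output voltage from dB gain:
V_out = V_in * 10^(gain_dB / 20)
      = 0.855 * 10^(-5.5 / 20)
      = 0.855 * 0.530884
      = 0.4539 V

0.4539 V


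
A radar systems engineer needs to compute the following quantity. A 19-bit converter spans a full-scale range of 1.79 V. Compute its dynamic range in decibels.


Dynamic range from full-scale to LSB:
V_min = V_max / 2^bits = 1.79 / 2^19
DR = 20 * log10(V_max / V_min)
   = 20 * log10(2^19)
   = 20 * 19 * log10(2)
   = 114.39 dB

114.39 dB


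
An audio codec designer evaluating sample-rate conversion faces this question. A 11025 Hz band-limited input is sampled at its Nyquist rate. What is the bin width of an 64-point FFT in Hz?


Step 1 — Nyquist sampling rate:
fs = 2 * fmax = 2 * 11025 = 22050 Hz

Step 2 — DFT bin spacing:
df = fs / N = 22050 / 64 = 344.5312 Hz

344.5312 Hz


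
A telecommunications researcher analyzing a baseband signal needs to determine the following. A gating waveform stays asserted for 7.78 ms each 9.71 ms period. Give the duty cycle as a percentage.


Duty cycle as a percentage:
DC = (t_on / T) * 100
   = (7.78 / 9.71) * 100
   = 0.801236 * 100
   = 80.12 %

80.12 %


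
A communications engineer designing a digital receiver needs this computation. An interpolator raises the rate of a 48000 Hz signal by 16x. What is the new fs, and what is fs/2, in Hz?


Step 1 — output sample rate after interpolation by L:
fs_out = L * fs_in = 16 * 48000 = 768000 Hz

Step 2 — Nyquist frequency of the output stream:
f_Nyq = fs_out / 2 = 768000 / 2 = 384000.0 Hz

fs_out = 768000 Hz; f_Nyquist = 384000.0 Hz


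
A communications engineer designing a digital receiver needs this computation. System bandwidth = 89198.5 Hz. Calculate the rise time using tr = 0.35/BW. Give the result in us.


Rise time from bandwidth relationship:
tr = 0.35 / BW
   = 0.35 / 89198.5
   = 3.9238328e-06 s
   = 3.9238 us

3.9238 us


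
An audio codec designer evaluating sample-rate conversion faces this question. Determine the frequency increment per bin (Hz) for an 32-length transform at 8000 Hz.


DFT frequency resolution:
df = fs / N
   = 8000 / 32
   = 250.0 Hz

250.0 Hz


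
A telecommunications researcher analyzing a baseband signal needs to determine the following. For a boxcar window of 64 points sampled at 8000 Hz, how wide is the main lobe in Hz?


Main lobe width for a rectangular window:
Width = 2 * fs / N
      = 2 * 8000 / 64
      = 16000 / 64
      = 250.0 Hz

250.0 Hz


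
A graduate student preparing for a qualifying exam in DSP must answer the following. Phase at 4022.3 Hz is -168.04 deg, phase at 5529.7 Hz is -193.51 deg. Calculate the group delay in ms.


Group delay from phase difference:
tau = -d(phi)/d(omega)
d(phi) = -25.47 deg = -0.444535 rad
d(omega) = 2*pi*(5529.7 - 4022.3) = 9471.2735 rad/s
tau = -(-0.444535) / 9471.2735
    = 0.0469 ms

0.0469 ms


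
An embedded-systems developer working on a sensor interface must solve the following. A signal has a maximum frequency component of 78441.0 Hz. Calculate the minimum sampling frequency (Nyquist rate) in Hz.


The Nyquist rate is twice the maximum frequency component.
fs_min = 2 * fmax
      = 2 * 78441.0
      = 156882.0 Hz

156882.0


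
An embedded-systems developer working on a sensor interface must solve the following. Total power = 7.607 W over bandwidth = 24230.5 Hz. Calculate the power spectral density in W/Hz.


Power spectral density:
PSD = P / BW
    = 7.607 / 24230.5
    = 0.00031394 W/Hz

0.00031394 W/Hz


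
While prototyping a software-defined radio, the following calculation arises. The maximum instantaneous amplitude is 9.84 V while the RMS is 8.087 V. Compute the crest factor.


Crest factor is the ratio of peak to RMS:
CF = V_peak / V_rms
   = 9.84 / 8.087
   = 1.2168

1.2168


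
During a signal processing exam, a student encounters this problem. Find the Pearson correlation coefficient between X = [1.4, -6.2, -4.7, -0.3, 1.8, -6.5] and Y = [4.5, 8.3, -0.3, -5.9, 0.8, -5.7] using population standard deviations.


Pearson correlation coefficient (population):
r = cov(X,Y) / (std(X) * std(Y))
Mean X = -2.4167, Mean Y = 0.2833
Cov(X,Y) = 0.103056
Std(X) = 3.488752, Std(Y) = 5.110257
r = 0.0058

0.0058


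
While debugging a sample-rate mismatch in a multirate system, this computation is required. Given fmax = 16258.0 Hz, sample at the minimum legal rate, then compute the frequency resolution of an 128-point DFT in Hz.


Step 1 — Nyquist sampling rate:
fs = 2 * fmax = 2 * 16258.0 = 32516.0 Hz

Step 2 — DFT bin spacing:
df = fs / N = 32516.0 / 128 = 254.0312 Hz

254.0312 Hz


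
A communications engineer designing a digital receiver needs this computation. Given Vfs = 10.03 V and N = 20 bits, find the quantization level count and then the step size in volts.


Step 1 — number of quantization levels:
L = 2^N = 2^20 = 1048576

Step 2 — LSB step size:
delta = Vfs / L
      = 10.03 / 1048576
      = 9.57e-06 V

Levels = 1048576; step size = 9.57e-06 V


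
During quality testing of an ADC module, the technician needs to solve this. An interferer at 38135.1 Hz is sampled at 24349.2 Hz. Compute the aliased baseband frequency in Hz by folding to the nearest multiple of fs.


Compute the nearest integer multiple of fs to the signal:
n = round(38135.1 / 24349.2) = 2
f_alias = |38135.1 - 2 * 24349.2|
        = |38135.1 - 48698.4|
        = 10563.3 Hz

10563.3


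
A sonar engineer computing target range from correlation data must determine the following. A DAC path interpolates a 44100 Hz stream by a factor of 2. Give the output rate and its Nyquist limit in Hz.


Step 1 — output sample rate after interpolation by L:
fs_out = L * fs_in = 2 * 44100 = 88200 Hz

Step 2 — Nyquist frequency of the output stream:
f_Nyq = fs_out / 2 = 88200 / 2 = 44100.0 Hz

fs_out = 88200 Hz; f_Nyquist = 44100.0 Hz


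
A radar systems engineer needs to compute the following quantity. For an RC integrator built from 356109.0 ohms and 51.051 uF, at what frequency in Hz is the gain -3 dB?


Cutoff frequency of a first-order RC filter:
fc = 1 / (2 * pi * R * C)
C = 51.051 uF = 5.1051e-05 F
fc = 1 / (2 * pi * 356109.0 * 5.1051e-05)
   = 1 / 114.22655310494
   = 0.008755 Hz

0.008755 Hz


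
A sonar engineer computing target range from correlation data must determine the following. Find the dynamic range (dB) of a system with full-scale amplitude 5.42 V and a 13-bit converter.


Dynamic range from full-scale to LSB:
V_min = V_max / 2^bits = 5.42 / 2^13
DR = 20 * log10(V_max / V_min)
   = 20 * log10(2^13)
   = 20 * 13 * log10(2)
   = 78.27 dB

78.27 dB


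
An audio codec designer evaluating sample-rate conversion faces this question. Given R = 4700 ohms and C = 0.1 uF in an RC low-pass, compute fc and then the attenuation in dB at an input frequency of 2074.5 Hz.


Step 1 — cutoff frequency:
fc = 1 / (2*pi*R*C)
C = 0.1 uF = 1e-07 F
fc = 1 / (2*pi*4700*1e-07)
   = 338.628 Hz

Step 2 — magnitude at f = 2074.5 Hz:
|H(f)| = 1 / sqrt(1 + (f/fc)^2)
f/fc = 2074.5 / 338.628 = 6.126192
|H| = 1 / sqrt(1 + 37.530228) = 0.1611014
|H|_dB = 20*log10(0.1611014) = -15.86 dB

fc = 338.628 Hz; |H(2074.5 Hz)| = -15.86 dB


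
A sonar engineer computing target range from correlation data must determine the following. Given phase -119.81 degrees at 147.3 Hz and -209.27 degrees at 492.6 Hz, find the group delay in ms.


Group delay from phase difference:
tau = -d(phi)/d(omega)
d(phi) = -89.46 deg = -1.561372 rad
d(omega) = 2*pi*(492.6 - 147.3) = 2169.5839 rad/s
tau = -(-1.561372) / 2169.5839
    = 0.7197 ms

0.7197 ms


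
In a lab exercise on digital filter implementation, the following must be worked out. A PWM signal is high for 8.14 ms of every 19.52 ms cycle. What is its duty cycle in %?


Duty cycle as a percentage:
DC = (t_on / T) * 100
   = (8.14 / 19.52) * 100
   = 0.417008 * 100
   = 41.7 %

41.7 %


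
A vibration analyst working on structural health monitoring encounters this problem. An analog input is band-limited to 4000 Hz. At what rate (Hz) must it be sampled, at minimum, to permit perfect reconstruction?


The Nyquist rate is twice the maximum frequency component.
fs_min = 2 * fmax
      = 2 * 4000
      = 8000 Hz

8000


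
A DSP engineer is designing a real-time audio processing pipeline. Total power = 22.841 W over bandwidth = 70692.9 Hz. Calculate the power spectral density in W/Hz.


Power spectral density:
PSD = P / BW
    = 22.841 / 70692.9
    = 0.0003231 W/Hz

0.0003231 W/Hz


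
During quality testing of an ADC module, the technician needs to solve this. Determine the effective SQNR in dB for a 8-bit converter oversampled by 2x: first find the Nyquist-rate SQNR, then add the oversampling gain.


Step 1 — baseline SQNR at Nyquist:
SQNR_base = 6.02*N + 1.76
          = 6.02*8 + 1.76
          = 49.92 dB

Step 2 — oversampling processing gain:
G = 10*log10(OSR) = 10*log10(2) = 3.01 dB

Step 3 — total:
SQNR_total = 49.92 + 3.01 = 52.93 dB

Base SQNR = 49.92 dB; oversampled SQNR = 52.93 dB


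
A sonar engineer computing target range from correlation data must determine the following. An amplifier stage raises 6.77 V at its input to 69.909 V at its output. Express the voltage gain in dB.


Voltage gain in dB:
G = 20 * log10(Vout / Vin)
  = 20 * log10(69.909 / 6.77)
  = 20 * log10(10.326292)
  = 20 * 1.013944
  = 20.28 dB

20.28 dB


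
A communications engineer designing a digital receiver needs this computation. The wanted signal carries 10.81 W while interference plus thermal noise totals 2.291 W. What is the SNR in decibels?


SNR in decibels:
SNR = 10 * log10(Ps / Pn)
    = 10 * log10(10.81 / 2.291)
    = 10 * log10(4.7185)
    = 10 * 0.6738
    = 6.74 dB

6.74 dB


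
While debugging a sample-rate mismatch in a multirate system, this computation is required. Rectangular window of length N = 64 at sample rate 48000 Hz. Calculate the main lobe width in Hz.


Main lobe width for a rectangular window:
Width = 2 * fs / N
      = 2 * 48000 / 64
      = 96000 / 64
      = 1500.0 Hz

1500.0 Hz


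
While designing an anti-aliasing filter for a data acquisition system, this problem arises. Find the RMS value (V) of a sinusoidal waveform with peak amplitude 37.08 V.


RMS voltage for a sinusoidal waveform:
V_rms = V_peak / sqrt(2)
      = 37.08 / 1.414214
      = 26.22 V

26.22 V


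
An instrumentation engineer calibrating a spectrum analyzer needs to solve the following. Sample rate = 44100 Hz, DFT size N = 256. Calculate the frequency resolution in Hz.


DFT frequency resolution:
df = fs / N
   = 44100 / 256
   = 172.2656 Hz

172.2656 Hz


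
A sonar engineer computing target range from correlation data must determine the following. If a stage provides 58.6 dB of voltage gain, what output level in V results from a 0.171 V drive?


Output voltage from dB gain:
V_out = V_in * 10^(gain_dB / 20)
      = 0.171 * 10^(58.6 / 20)
      = 0.171 * 851.138038
      = 145.5446 V

145.5446 V


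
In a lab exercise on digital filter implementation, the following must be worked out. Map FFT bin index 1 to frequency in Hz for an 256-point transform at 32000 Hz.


Frequency of DFT bin k:
f_k = k * fs / N
    = 1 * 32000 / 256
    = 32000 / 256
    = 125.0 Hz

125.0 Hz


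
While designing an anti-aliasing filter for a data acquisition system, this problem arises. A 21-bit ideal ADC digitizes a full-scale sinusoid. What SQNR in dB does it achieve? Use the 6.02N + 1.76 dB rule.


Theoretical SNR for a full-scale sinusoid:
SNR = 6.02 * N + 1.76
    = 6.02 * 21 + 1.76
    = 126.42 + 1.76
    = 128.18 dB

128.18 dB


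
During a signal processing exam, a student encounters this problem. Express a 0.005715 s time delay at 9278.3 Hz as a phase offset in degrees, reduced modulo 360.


Phase shift from frequency and time delay:
phi = 360 * f * t_delay
    = 360 * 9278.3 * 0.005715
    = 19089.17 degrees
    mod 360 = 9.17 degrees

9.17 degrees


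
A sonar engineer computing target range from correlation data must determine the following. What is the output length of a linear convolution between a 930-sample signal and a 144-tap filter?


Linear convolution output length:
L = N + M - 1
  = 930 + 144 - 1
  = 1073 samples

1073


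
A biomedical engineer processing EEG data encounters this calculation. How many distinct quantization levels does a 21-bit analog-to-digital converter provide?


Number of quantization levels = 2^N
= 2^21
= 2097152

2097152


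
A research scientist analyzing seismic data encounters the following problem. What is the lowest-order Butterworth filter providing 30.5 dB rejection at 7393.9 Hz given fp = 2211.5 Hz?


Butterworth filter order formula:
n = log10(10^(A/10) - 1) / (2 * log10(f_stop/f_pass))
10^(30.5/10) - 1 = 1121.0185
f_stop/f_pass = 7393.9 / 2211.5 = 3.3434
n = 2.9089 -> ceil = 3

3


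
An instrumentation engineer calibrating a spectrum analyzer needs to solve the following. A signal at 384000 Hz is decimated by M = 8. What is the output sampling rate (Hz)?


Decimation reduces the sample rate:
fs_out = fs_in / M
       = 384000 / 8
       = 48000.0 Hz

48000.0 Hz


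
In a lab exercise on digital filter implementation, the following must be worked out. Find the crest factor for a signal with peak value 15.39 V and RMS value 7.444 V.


Crest factor is the ratio of peak to RMS:
CF = V_peak / V_rms
   = 15.39 / 7.444
   = 2.0674

2.0674


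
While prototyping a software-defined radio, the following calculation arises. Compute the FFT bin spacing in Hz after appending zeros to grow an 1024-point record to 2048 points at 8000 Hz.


Frequency resolution after zero-padding:
N_padded = 1024 * 2 = 2048
df = fs / N_padded
   = 8000 / 2048
   = 3.9062 Hz

3.9062 Hz


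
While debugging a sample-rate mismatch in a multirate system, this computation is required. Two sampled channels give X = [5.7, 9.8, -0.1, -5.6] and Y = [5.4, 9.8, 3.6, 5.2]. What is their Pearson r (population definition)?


Pearson correlation coefficient (population):
r = cov(X,Y) / (std(X) * std(Y))
Mean X = 2.45, Mean Y = 6.0
Cov(X,Y) = 9.635
Std(X) = 5.828593, Std(Y) = 2.302173
r = 0.718

0.718


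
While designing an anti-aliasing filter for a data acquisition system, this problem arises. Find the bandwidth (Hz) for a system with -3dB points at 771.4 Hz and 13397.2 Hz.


Bandwidth is the difference of -3dB frequencies:
BW = f_high - f_low
   = 13397.2 - 771.4
   = 12625.8 Hz

12625.8 Hz


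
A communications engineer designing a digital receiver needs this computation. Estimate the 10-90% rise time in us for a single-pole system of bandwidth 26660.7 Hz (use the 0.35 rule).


Rise time from bandwidth relationship:
tr = 0.35 / BW
   = 0.35 / 26660.7
   = 1.312793738e-05 s
   = 13.1279 us

13.1279 us


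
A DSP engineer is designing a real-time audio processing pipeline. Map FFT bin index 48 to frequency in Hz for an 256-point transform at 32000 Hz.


Frequency of DFT bin k:
f_k = k * fs / N
    = 48 * 32000 / 256
    = 1536000 / 256
    = 6000.0 Hz

6000.0 Hz


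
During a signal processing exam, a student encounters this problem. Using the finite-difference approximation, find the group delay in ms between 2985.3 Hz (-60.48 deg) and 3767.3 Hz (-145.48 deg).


Group delay from phase difference:
tau = -d(phi)/d(omega)
d(phi) = -85.0 deg = -1.48353 rad
d(omega) = 2*pi*(3767.3 - 2985.3) = 4913.4509 rad/s
tau = -(-1.48353) / 4913.4509
    = 0.3019 ms

0.3019 ms


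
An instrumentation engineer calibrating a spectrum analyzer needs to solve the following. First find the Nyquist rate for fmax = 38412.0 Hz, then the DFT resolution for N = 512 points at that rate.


Step 1 — Nyquist sampling rate:
fs = 2 * fmax = 2 * 38412.0 = 76824.0 Hz

Step 2 — DFT bin spacing:
df = fs / N = 76824.0 / 512 = 150.0469 Hz

150.0469 Hz


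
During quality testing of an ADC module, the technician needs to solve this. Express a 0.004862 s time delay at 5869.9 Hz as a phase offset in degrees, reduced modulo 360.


Phase shift from frequency and time delay:
phi = 360 * f * t_delay
    = 360 * 5869.9 * 0.004862
    = 10274.2 degrees
    mod 360 = 194.2 degrees

194.2 degrees


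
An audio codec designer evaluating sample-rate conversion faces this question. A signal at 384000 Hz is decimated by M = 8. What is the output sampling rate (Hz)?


Decimation reduces the sample rate:
fs_out = fs_in / M
       = 384000 / 8
       = 48000.0 Hz

48000.0 Hz


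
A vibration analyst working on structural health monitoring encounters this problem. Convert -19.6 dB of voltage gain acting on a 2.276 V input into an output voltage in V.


Output voltage from dB gain:
V_out = V_in * 10^(gain_dB / 20)
      = 2.276 * 10^(-19.6 / 20)
      = 2.276 * 0.104713
      = 0.2383 V

0.2383 V


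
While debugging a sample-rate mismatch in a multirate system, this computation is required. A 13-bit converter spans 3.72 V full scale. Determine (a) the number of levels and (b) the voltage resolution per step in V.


Step 1 — number of quantization levels:
L = 2^N = 2^13 = 8192

Step 2 — LSB step size:
delta = Vfs / L
      = 3.72 / 8192
      = 0.0004541 V

Levels = 8192; step size = 0.0004541 V


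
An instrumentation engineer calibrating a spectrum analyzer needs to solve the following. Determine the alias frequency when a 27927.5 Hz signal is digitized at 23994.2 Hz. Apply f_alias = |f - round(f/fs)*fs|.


Compute the nearest integer multiple of fs to the signal:
n = round(27927.5 / 23994.2) = 1
f_alias = |27927.5 - 1 * 23994.2|
        = |27927.5 - 23994.2|
        = 3933.3 Hz

3933.3


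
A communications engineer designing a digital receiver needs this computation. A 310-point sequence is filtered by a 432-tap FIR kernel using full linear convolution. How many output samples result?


Linear convolution output length:
L = N + M - 1
  = 310 + 432 - 1
  = 741 samples

741


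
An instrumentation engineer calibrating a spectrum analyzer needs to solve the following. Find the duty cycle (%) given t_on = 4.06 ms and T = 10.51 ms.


Duty cycle as a percentage:
DC = (t_on / T) * 100
   = (4.06 / 10.51) * 100
   = 0.386299 * 100
   = 38.63 %

38.63 %


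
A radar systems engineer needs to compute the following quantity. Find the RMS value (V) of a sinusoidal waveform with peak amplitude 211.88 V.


RMS voltage for a sinusoidal waveform:
V_rms = V_peak / sqrt(2)
      = 211.88 / 1.414214
      = 149.822 V

149.822 V


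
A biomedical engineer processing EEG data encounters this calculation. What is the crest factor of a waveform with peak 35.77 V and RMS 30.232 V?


Crest factor is the ratio of peak to RMS:
CF = V_peak / V_rms
   = 35.77 / 30.232
   = 1.1832

1.1832


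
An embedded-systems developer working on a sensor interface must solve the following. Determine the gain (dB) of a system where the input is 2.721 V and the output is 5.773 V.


Voltage gain in dB:
G = 20 * log10(Vout / Vin)
  = 20 * log10(5.773 / 2.721)
  = 20 * log10(2.121646)
  = 20 * 0.326673
  = 6.53 dB

6.53 dB


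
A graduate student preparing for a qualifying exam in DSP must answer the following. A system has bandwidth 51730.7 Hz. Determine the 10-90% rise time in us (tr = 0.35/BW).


Rise time from bandwidth relationship:
tr = 0.35 / BW
   = 0.35 / 51730.7
   = 6.765808311e-06 s
   = 6.7658 us

6.7658 us


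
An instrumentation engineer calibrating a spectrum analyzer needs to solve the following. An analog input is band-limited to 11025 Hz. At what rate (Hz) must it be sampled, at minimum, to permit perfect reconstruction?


The Nyquist rate is twice the maximum frequency component.
fs_min = 2 * fmax
      = 2 * 11025
      = 22050 Hz

22050


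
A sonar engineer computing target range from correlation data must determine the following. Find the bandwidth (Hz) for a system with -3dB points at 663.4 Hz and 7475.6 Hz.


Bandwidth is the difference of -3dB frequencies:
BW = f_high - f_low
   = 7475.6 - 663.4
   = 6812.2 Hz

6812.2 Hz


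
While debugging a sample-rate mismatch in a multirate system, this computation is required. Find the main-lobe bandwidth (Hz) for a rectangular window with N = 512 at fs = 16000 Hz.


Main lobe width for a rectangular window:
Width = 2 * fs / N
      = 2 * 16000 / 512
      = 32000 / 512
      = 62.5 Hz

62.5 Hz


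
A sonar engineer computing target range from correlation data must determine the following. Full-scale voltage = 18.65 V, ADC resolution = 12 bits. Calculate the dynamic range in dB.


Dynamic range from full-scale to LSB:
V_min = V_max / 2^bits = 18.65 / 2^12
DR = 20 * log10(V_max / V_min)
   = 20 * log10(2^12)
   = 20 * 12 * log10(2)
   = 72.25 dB

72.25 dB


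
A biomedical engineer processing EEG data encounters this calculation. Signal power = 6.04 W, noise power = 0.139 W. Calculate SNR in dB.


SNR in decibels:
SNR = 10 * log10(Ps / Pn)
    = 10 * log10(6.04 / 0.139)
    = 10 * log10(43.4532)
    = 10 * 1.638
    = 16.38 dB

16.38 dB


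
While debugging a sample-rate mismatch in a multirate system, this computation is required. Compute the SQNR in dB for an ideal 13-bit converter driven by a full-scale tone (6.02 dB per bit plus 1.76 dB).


Theoretical SNR for a full-scale sinusoid:
SNR = 6.02 * N + 1.76
    = 6.02 * 13 + 1.76
    = 78.26 + 1.76
    = 80.02 dB

80.02 dB


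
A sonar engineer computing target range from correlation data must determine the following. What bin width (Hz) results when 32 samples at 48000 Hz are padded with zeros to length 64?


Frequency resolution after zero-padding:
N_padded = 32 * 2 = 64
df = fs / N_padded
   = 48000 / 64
   = 750.0 Hz

750.0 Hz


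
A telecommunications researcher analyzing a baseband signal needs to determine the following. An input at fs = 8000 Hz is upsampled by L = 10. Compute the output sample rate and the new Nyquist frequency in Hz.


Step 1 — output sample rate after interpolation by L:
fs_out = L * fs_in = 10 * 8000 = 80000 Hz

Step 2 — Nyquist frequency of the output stream:
f_Nyq = fs_out / 2 = 80000 / 2 = 40000.0 Hz

fs_out = 80000 Hz; f_Nyquist = 40000.0 Hz


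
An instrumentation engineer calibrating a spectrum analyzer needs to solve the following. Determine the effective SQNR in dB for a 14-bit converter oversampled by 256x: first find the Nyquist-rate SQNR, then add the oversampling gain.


Step 1 — baseline SQNR at Nyquist:
SQNR_base = 6.02*N + 1.76
          = 6.02*14 + 1.76
          = 86.04 dB

Step 2 — oversampling processing gain:
G = 10*log10(OSR) = 10*log10(256) = 24.08 dB

Step 3 — total:
SQNR_total = 86.04 + 24.08 = 110.12 dB

Base SQNR = 86.04 dB; oversampled SQNR = 110.12 dB


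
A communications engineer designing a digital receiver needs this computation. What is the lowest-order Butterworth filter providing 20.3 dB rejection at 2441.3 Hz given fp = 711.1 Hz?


Butterworth filter order formula:
n = log10(10^(A/10) - 1) / (2 * log10(f_stop/f_pass))
10^(20.3/10) - 1 = 106.1519
f_stop/f_pass = 2441.3 / 711.1 = 3.4331
n = 1.891 -> ceil = 2

2


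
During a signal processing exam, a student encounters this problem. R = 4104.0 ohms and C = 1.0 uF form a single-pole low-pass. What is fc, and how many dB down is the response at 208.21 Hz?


Step 1 — cutoff frequency:
fc = 1 / (2*pi*R*C)
C = 1.0 uF = 1e-06 F
fc = 1 / (2*pi*4104.0*1e-06)
   = 38.7804 Hz

Step 2 — magnitude at f = 208.21 Hz:
|H(f)| = 1 / sqrt(1 + (f/fc)^2)
f/fc = 208.21 / 38.7804 = 5.368949
|H| = 1 / sqrt(1 + 28.825613) = 0.1831072
|H|_dB = 20*log10(0.1831072) = -14.75 dB

fc = 38.7804 Hz; |H(208.21 Hz)| = -14.75 dB


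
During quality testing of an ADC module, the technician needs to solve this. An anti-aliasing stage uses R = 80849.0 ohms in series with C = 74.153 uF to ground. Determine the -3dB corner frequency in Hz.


Cutoff frequency of a first-order RC filter:
fc = 1 / (2 * pi * R * C)
C = 74.153 uF = 7.4153e-05 F
fc = 1 / (2 * pi * 80849.0 * 7.4153e-05)
   = 1 / 37.668926773694
   = 0.026547 Hz

0.026547 Hz


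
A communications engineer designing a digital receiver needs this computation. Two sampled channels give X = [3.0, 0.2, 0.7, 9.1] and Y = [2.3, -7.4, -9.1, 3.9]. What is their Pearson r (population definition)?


Pearson correlation coefficient (population):
r = cov(X,Y) / (std(X) * std(Y))
Mean X = 3.25, Mean Y = -2.575
Cov(X,Y) = 17.00375
Std(X) = 3.538714, Std(Y) = 5.734708
r = 0.8379

0.8379


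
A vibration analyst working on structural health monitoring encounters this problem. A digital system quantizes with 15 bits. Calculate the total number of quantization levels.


Number of quantization levels = 2^N
= 2^15
= 32768

32768


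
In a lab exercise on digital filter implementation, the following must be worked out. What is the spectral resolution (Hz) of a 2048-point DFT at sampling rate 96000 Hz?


DFT frequency resolution:
df = fs / N
   = 96000 / 2048
   = 46.875 Hz

46.875 Hz


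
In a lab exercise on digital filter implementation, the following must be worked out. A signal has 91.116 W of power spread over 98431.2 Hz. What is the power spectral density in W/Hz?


Power spectral density:
PSD = P / BW
    = 91.116 / 98431.2
    = 0.00092568 W/Hz

0.00092568 W/Hz


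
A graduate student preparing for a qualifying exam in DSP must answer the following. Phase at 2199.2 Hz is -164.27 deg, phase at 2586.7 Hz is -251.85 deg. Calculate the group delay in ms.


Group delay from phase difference:
tau = -d(phi)/d(omega)
d(phi) = -87.58 deg = -1.528559 rad
d(omega) = 2*pi*(2586.7 - 2199.2) = 2434.7343 rad/s
tau = -(-1.528559) / 2434.7343
    = 0.6278 ms

0.6278 ms


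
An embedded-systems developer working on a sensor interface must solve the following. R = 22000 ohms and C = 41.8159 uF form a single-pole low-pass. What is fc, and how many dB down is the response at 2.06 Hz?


Step 1 — cutoff frequency:
fc = 1 / (2*pi*R*C)
C = 41.8159 uF = 4.18159e-05 F
fc = 1 / (2*pi*22000*4.18159e-05)
   = 0.173004 Hz

Step 2 — magnitude at f = 2.06 Hz:
|H(f)| = 1 / sqrt(1 + (f/fc)^2)
f/fc = 2.06 / 0.173004 = 11.907239
|H| = 1 / sqrt(1 + 141.782341) = 0.0836879
|H|_dB = 20*log10(0.0836879) = -21.55 dB

fc = 0.173004 Hz; |H(2.06 Hz)| = -21.55 dB


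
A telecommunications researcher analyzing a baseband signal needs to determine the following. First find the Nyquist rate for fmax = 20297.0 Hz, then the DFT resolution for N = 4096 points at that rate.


Step 1 — Nyquist sampling rate:
fs = 2 * fmax = 2 * 20297.0 = 40594.0 Hz

Step 2 — DFT bin spacing:
df = fs / N = 40594.0 / 4096 = 9.9106 Hz

9.9106 Hz


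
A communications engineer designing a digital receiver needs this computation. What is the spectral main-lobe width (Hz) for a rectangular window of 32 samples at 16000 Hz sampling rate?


Main lobe width for a rectangular window:
Width = 2 * fs / N
      = 2 * 16000 / 32
      = 32000 / 32
      = 1000.0 Hz

1000.0 Hz


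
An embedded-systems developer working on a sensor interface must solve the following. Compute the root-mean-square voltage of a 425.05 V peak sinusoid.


RMS voltage for a sinusoidal waveform:
V_rms = V_peak / sqrt(2)
      = 425.05 / 1.414214
      = 300.556 V

300.556 V


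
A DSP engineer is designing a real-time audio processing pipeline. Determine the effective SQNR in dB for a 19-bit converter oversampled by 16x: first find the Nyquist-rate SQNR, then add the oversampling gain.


Step 1 — baseline SQNR at Nyquist:
SQNR_base = 6.02*N + 1.76
          = 6.02*19 + 1.76
          = 116.14 dB

Step 2 — oversampling processing gain:
G = 10*log10(OSR) = 10*log10(16) = 12.04 dB

Step 3 — total:
SQNR_total = 116.14 + 12.04 = 128.18 dB

Base SQNR = 116.14 dB; oversampled SQNR = 128.18 dB


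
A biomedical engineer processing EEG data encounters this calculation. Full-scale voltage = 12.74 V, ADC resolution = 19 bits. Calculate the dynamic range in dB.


Dynamic range from full-scale to LSB:
V_min = V_max / 2^bits = 12.74 / 2^19
DR = 20 * log10(V_max / V_min)
   = 20 * log10(2^19)
   = 20 * 19 * log10(2)
   = 114.39 dB

114.39 dB


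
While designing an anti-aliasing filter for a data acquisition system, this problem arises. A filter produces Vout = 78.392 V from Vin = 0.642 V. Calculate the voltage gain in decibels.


Voltage gain in dB:
G = 20 * log10(Vout / Vin)
  = 20 * log10(78.392 / 0.642)
  = 20 * log10(122.105919)
  = 20 * 2.086737
  = 41.73 dB

41.73 dB


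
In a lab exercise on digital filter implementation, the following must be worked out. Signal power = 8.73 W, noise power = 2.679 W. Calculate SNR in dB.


SNR in decibels:
SNR = 10 * log10(Ps / Pn)
    = 10 * log10(8.73 / 2.679)
    = 10 * log10(3.2587)
    = 10 * 0.513
    = 5.13 dB

5.13 dB


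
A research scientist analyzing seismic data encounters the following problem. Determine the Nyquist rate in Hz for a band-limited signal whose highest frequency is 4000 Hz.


The Nyquist rate is twice the maximum frequency component.
fs_min = 2 * fmax
      = 2 * 4000
      = 8000 Hz

8000


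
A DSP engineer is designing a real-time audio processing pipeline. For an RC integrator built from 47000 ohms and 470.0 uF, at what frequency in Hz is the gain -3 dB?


Cutoff frequency of a first-order RC filter:
fc = 1 / (2 * pi * R * C)
C = 470.0 uF = 0.00047 F
fc = 1 / (2 * pi * 47000 * 0.00047)
   = 1 / 138.7955634356
   = 0.007205 Hz

0.007205 Hz


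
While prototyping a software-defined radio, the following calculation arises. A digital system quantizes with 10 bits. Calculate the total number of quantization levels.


Number of quantization levels = 2^N
= 2^10
= 1024

1024


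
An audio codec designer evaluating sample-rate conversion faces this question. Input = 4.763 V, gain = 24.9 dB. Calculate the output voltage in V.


Output voltage from dB gain:
V_out = V_in * 10^(gain_dB / 20)
      = 4.763 * 10^(24.9 / 20)
      = 4.763 * 17.579236
      = 83.7299 V

83.7299 V


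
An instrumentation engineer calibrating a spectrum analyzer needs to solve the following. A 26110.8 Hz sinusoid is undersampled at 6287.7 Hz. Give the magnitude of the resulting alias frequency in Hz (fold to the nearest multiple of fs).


Compute the nearest integer multiple of fs to the signal:
n = round(26110.8 / 6287.7) = 4
f_alias = |26110.8 - 4 * 6287.7|
        = |26110.8 - 25150.8|
        = 960.0 Hz

960.0


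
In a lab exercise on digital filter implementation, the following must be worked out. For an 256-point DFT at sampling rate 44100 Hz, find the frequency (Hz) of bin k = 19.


Frequency of DFT bin k:
f_k = k * fs / N
    = 19 * 44100 / 256
    = 837900 / 256
    = 3273.047 Hz

3273.047 Hz


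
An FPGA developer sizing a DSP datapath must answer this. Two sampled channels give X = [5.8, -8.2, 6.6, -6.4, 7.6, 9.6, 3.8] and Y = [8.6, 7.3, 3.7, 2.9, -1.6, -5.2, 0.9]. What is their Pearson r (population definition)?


Pearson correlation coefficient (population):
r = cov(X,Y) / (std(X) * std(Y))
Mean X = 2.6857, Mean Y = 2.3714
Cov(X,Y) = -15.337551
Std(X) = 6.538551, Std(Y) = 4.478429
r = -0.5238

-0.5238


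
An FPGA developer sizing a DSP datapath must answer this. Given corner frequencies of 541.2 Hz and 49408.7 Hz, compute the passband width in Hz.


Bandwidth is the difference of -3dB frequencies:
BW = f_high - f_low
   = 49408.7 - 541.2
   = 48867.5 Hz

48867.5 Hz


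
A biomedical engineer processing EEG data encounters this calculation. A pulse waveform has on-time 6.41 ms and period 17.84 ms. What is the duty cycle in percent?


Duty cycle as a percentage:
DC = (t_on / T) * 100
   = (6.41 / 17.84) * 100
   = 0.359305 * 100
   = 35.93 %

35.93 %


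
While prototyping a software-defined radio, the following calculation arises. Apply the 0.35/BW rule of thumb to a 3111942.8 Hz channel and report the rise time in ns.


Rise time from bandwidth relationship:
tr = 0.35 / BW
   = 0.35 / 3111942.8
   = 1.124699336e-07 s
   = 112.4699 ns

112.4699 ns


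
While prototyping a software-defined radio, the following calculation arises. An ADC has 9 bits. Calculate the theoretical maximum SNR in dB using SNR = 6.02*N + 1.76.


Theoretical SNR for a full-scale sinusoid:
SNR = 6.02 * N + 1.76
    = 6.02 * 9 + 1.76
    = 54.18 + 1.76
    = 55.94 dB

55.94 dB


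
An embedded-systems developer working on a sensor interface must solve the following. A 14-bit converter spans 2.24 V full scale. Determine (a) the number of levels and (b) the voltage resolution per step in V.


Step 1 — number of quantization levels:
L = 2^N = 2^14 = 16384

Step 2 — LSB step size:
delta = Vfs / L
      = 2.24 / 16384
      = 0.00013672 V

Levels = 16384; step size = 0.00013672 V


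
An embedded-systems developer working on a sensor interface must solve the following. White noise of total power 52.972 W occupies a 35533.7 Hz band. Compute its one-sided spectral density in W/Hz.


Power spectral density:
PSD = P / BW
    = 52.972 / 35533.7
    = 0.00149075 W/Hz

0.00149075 W/Hz


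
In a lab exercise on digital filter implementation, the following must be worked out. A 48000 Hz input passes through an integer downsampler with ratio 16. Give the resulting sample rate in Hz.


Decimation reduces the sample rate:
fs_out = fs_in / M
       = 48000 / 16
       = 3000.0 Hz

3000.0 Hz


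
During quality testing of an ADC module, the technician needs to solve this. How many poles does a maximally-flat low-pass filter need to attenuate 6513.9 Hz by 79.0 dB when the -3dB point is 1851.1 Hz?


Butterworth filter order formula:
n = log10(10^(A/10) - 1) / (2 * log10(f_stop/f_pass))
10^(79.0/10) - 1 = 79432822.4724
f_stop/f_pass = 6513.9 / 1851.1 = 3.5189
n = 7.229 -> ceil = 8

8
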